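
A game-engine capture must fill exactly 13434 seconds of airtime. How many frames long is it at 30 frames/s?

403020 frames

Frames = 13434 × 30 = 403020.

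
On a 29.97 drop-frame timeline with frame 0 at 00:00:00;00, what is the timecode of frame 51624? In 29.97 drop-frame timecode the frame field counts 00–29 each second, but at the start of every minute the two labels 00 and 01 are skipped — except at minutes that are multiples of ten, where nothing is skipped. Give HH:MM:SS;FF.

00:28:42;16

Ten DF minutes hold 17982 frames, so frame 51624 lies in block 2 (frames 35964–53945) with 15660 frames into that block.
The block's first minute is 1800 frames and the rest 1798 each; 15660 frames reaches minute 8, so 2 × 18 + 8 × 2 = 52 labels have been skipped so far.
Adding those back, label number 51624 + 52 = 51676 at 30 labels/s is 1722 s + 16 f = 0 h 28 min 42 s frame 16, i.e. 00:28:42;16.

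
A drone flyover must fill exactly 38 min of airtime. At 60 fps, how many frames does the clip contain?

136800 frames

38 min = 2280 s.
Frames = 2280 × 60 = 136800.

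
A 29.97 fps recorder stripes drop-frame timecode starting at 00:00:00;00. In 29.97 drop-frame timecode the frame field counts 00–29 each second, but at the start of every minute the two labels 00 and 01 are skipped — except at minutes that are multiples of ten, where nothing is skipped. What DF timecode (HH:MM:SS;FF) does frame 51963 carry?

00:28:53;25

Each 10-minute DF block holds 10 × 60 × 30 − 9 × 2 = 17982 frames. 51963 ÷ 17982 → 2 full blocks, remainder 15999.
Within the partial block the first minute is 1800 frames and each further minute 1798, so 8 further minute boundaries passed. Total skipped labels = 18 × 2 + 2 × 8 = 52.
Non-drop label index = 51963 + 52 = 52015; at 30 labels/s that is 00:28:53:25, i.e. DF 00:28:53;25.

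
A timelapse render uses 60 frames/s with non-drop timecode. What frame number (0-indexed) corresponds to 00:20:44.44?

Total seconds to the label: (0 × 3600 + 20 × 60 + 44) = 1244.
Frame index = 1244 × 60 + 44 = 74684.

74684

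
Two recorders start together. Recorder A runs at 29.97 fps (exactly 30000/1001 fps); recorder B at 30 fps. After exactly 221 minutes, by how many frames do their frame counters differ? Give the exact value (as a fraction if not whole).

221 min = 13260 s.
A emits 30000/1001 × 13260 = 30600000/77 frames; B emits 30 × 13260 = 397800.
Difference = 30600/77 frames (≈ 397.4026); B is ahead of A.

30600/77 frames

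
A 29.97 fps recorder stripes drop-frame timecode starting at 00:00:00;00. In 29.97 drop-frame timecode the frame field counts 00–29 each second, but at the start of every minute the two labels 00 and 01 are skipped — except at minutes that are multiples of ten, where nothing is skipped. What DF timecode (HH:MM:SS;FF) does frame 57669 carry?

Each 10-minute DF block holds 10 × 60 × 30 − 9 × 2 = 17982 frames. 57669 ÷ 17982 → 3 full blocks, remainder 3723.
Within the partial block the first minute is 1800 frames and each further minute 1798, so 2 further minute boundaries passed. Total skipped labels = 18 × 3 + 2 × 2 = 58.
Non-drop label index = 57669 + 58 = 57727; at 30 labels/s that is 00:32:04:07, i.e. DF 00:32:04;07.

00:32:04;07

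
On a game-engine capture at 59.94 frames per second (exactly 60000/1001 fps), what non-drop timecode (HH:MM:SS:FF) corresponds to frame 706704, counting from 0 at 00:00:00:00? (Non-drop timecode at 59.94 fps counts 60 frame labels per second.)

03:16:18:24

706704 ÷ 60 = 11778 full seconds, remainder 24 frames.
11778 s = 3 h 16 min 18 s.
Timecode: 03:16:18:24.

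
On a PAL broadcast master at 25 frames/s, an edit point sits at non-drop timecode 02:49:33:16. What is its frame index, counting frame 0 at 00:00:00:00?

254341

Total seconds to the label: (2 × 3600 + 49 × 60 + 33) = 10173.
Frame index = 10173 × 25 + 16 = 254341.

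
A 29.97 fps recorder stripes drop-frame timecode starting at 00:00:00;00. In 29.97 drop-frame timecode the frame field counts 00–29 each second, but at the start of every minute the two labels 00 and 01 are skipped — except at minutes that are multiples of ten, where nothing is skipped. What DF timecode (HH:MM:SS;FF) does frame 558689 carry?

Ten DF minutes hold 17982 frames, so frame 558689 lies in block 31 (frames 557442–575423) with 1247 frames into that block.
The block's first minute is 1800 frames and the rest 1798 each; 1247 frames reaches minute 0, so 31 × 18 + 0 × 2 = 558 labels have been skipped so far.
Adding those back, label number 558689 + 558 = 559247 at 30 labels/s is 18641 s + 17 f = 5 h 10 min 41 s frame 17, i.e. 05:10:41;17.

05:10:41;17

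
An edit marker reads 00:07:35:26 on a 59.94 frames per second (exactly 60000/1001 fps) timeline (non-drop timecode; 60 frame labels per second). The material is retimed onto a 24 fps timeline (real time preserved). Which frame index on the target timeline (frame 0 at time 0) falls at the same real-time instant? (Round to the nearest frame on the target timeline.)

Source frame index: (0×3600 + 7×60 + 35) × 60 + 26 = 27326.
Real time: 27326 / (60000/1001) = 13676663/30000 s.
Target frame: (13676663/30000) × (24) = 13676663/1250 ≈ 10941.330 → 10941.

frame 10941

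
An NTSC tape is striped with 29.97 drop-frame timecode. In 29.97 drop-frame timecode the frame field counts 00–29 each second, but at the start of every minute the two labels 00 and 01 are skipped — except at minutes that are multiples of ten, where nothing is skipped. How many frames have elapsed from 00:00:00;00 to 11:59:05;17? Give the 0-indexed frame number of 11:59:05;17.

Complete 10-minute blocks: 71, each 17982 frames → 1276722.
Remaining 9 whole minutes in the current block: 1800 + 8 × 1798 = 16184 frames.
Within the current minute: 5 × 30 + 17 − 2 = 165 (labels ;00/;01 skipped at this minute). Total = 1276722 + 16184 + 165 = 1293071.

1293071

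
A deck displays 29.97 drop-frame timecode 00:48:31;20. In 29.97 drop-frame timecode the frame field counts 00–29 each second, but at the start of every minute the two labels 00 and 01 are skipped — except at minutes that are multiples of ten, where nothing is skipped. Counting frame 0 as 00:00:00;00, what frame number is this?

87262

Complete 10-minute blocks: 4, each 17982 frames → 71928.
Remaining 8 whole minutes in the current block: 1800 + 7 × 1798 = 14386 frames.
Within the current minute: 31 × 30 + 20 − 2 = 948 (labels ;00/;01 skipped at this minute). Total = 71928 + 14386 + 948 = 87262.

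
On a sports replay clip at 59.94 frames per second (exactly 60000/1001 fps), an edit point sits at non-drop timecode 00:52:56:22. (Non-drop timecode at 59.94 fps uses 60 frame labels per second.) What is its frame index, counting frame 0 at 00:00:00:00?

frame 190582

Total seconds to the label: (0 × 3600 + 52 × 60 + 56) = 3176.
Frame index = 3176 × 60 + 22 = 190582.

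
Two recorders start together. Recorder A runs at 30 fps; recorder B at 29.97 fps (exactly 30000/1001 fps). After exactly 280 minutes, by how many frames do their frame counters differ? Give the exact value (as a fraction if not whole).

280 min = 16800 s.
A emits 30 × 16800 = 504000 frames; B emits 30000/1001 × 16800 = 72000000/143.
Difference = 72000/143 frames (≈ 503.4965); B is behind A.

72000/143 frames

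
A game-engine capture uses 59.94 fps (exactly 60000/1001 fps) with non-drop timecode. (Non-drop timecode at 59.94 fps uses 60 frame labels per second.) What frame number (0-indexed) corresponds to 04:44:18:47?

Total seconds to the label: (4 × 3600 + 44 × 60 + 18) = 17058.
Frame index = 17058 × 60 + 47 = 1023527.

frame 1023527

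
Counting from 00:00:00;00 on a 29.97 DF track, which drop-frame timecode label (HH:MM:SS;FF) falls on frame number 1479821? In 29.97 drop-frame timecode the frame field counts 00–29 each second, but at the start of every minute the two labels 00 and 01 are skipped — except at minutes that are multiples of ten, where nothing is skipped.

13:42:56;21

Ten DF minutes hold 17982 frames, so frame 1479821 lies in block 82 (frames 1474524–1492505) with 5297 frames into that block.
The block's first minute is 1800 frames and the rest 1798 each; 5297 frames reaches minute 2, so 82 × 18 + 2 × 2 = 1480 labels have been skipped so far.
Adding those back, label number 1479821 + 1480 = 1481301 at 30 labels/s is 49376 s + 21 f = 13 h 42 min 56 s frame 21, i.e. 13:42:56;21.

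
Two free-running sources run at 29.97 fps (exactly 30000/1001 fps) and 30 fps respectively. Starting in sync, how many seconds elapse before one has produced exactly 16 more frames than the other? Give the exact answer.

8008/15 seconds

The gap grows by |30 − 30000/1001| = 30/1001 frames per second.
Time for a 16-frame gap: 16 ÷ (30/1001) = 8008/15 s.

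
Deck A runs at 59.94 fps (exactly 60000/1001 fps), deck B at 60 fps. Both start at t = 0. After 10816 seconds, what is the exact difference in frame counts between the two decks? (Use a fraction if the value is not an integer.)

A emits 60000/1001 × 10816 = 49920000/77 frames; B emits 60 × 10816 = 648960.
Difference = 49920/77 frames (≈ 648.3117); B is ahead of A.

49920/77 frames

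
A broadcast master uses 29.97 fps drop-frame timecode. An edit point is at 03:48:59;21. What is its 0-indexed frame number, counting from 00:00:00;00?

As if non-drop at 30 labels/s: (3 × 3600 + 48 × 60 + 59) × 30 + 21 = 412191.
Minute boundaries passed: 228; those not divisible by 10: 228 − 22 = 206; dropped labels = 2 × 206 = 412.
Actual frame index = 412191 − 412 = 411779.

411779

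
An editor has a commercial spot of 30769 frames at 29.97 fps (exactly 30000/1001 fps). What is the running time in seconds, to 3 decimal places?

1026.659 seconds

Running time = 30769 × 1001/30000 = 30799769/30000 s ≈ 1026.659 s.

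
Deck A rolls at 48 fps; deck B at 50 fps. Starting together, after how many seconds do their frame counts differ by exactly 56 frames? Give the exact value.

28 seconds

The gap grows by |50 − 48| = 2 frames per second.
Time for a 56-frame gap: 56 ÷ (2) = 28 s.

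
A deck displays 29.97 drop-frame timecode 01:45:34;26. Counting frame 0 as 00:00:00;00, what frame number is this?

189856

As if non-drop at 30 labels/s: (1 × 3600 + 45 × 60 + 34) × 30 + 26 = 190046.
Minute boundaries passed: 105; those not divisible by 10: 105 − 10 = 95; dropped labels = 2 × 95 = 190.
Actual frame index = 190046 − 190 = 189856.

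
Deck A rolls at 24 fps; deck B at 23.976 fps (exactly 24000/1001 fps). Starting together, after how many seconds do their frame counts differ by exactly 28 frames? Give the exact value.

The gap grows by |24000/1001 − 24| = 24/1001 frames per second.
Time for a 28-frame gap: 28 ÷ (24/1001) = 7007/6 s.

7007/6 seconds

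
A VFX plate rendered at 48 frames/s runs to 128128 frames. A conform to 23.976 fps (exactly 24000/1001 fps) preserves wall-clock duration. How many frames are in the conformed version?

Target frames = source frames × (target rate / source rate) = 128128 × (24000/1001)/(48) = 128128 × 500/1001 = 64000.

64000 frames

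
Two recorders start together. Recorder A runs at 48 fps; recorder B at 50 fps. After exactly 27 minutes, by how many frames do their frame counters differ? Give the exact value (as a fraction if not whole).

27 min = 1620 s.
A emits 48 × 1620 = 77760 frames; B emits 50 × 1620 = 81000.
Difference = 3240 frames; B is ahead of A.

3240 frames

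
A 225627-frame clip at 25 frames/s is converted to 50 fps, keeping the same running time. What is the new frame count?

Frames at target rate = 225627 × (50) / (25) = 451254.

451254 frames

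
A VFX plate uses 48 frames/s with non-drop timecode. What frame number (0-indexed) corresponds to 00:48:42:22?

Total seconds to the label: (0 × 3600 + 48 × 60 + 42) = 2922.
Frame index = 2922 × 48 + 22 = 140278.

140278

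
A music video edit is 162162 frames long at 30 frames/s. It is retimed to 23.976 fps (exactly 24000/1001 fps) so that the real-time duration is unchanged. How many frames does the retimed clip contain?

Target frames = source frames × (target rate / source rate) = 162162 × (24000/1001)/(30) = 162162 × 800/1001 = 129600.

129600 frames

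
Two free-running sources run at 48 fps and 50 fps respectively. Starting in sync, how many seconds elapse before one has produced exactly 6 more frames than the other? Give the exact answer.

The gap grows by |50 − 48| = 2 frames per second.
Time for a 6-frame gap: 6 ÷ (2) = 3 s.

3 seconds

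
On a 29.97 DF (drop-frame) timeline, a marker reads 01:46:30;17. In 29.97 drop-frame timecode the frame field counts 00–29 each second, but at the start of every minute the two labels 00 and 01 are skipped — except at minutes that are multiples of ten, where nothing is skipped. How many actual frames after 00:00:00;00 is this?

191525

As if non-drop at 30 labels/s: (1 × 3600 + 46 × 60 + 30) × 30 + 17 = 191717.
Minute boundaries passed: 106; those not divisible by 10: 106 − 10 = 96; dropped labels = 2 × 96 = 192.
Actual frame index = 191717 − 192 = 191525.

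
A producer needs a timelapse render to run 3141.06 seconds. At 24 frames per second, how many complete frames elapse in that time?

75385 frames

Frames = 3141.06 × 24 = 1884636/25 ≈ 75385.4400.
Complete frames: 75385.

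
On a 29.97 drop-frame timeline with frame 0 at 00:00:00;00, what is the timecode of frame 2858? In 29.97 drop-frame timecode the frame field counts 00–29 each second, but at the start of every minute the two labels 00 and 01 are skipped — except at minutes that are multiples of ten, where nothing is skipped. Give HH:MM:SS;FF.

Ten DF minutes hold 17982 frames, so frame 2858 lies in block 0 (frames 0–17981) with 2858 frames into that block.
The block's first minute is 1800 frames and the rest 1798 each; 2858 frames reaches minute 1, so 0 × 18 + 1 × 2 = 2 labels have been skipped so far.
Adding those back, label number 2858 + 2 = 2860 at 30 labels/s is 95 s + 10 f = 0 h 1 min 35 s frame 10, i.e. 00:01:35;10.

00:01:35;10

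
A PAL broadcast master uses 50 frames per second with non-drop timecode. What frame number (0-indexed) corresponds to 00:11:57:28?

Total seconds to the label: (0 × 3600 + 11 × 60 + 57) = 717.
Frame index = 717 × 50 + 28 = 35878.

frame 35878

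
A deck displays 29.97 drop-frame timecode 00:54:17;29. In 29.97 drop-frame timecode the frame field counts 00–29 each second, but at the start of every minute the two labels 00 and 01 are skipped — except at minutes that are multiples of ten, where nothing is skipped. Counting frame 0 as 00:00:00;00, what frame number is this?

Complete 10-minute blocks: 5, each 17982 frames → 89910.
Remaining 4 whole minutes in the current block: 1800 + 3 × 1798 = 7194 frames.
Within the current minute: 17 × 30 + 29 − 2 = 537 (labels ;00/;01 skipped at this minute). Total = 89910 + 7194 + 537 = 97641.

97641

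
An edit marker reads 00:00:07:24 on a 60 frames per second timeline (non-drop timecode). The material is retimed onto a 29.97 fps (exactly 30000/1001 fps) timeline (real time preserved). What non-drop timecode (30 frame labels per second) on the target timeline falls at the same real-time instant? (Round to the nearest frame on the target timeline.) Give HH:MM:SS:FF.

Source frame index: (0×3600 + 0×60 + 7) × 60 + 24 = 444.
Real time: 444 / (60) = 37/5 s.
Target frame: (37/5) × (30000/1001) = 222000/1001 ≈ 221.778 → 222.
At 30 labels/s: frame 222 → 00:00:07:12.

00:00:07:12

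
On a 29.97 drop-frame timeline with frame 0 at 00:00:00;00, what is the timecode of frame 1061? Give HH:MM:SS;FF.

Each 10-minute DF block holds 10 × 60 × 30 − 9 × 2 = 17982 frames. 1061 ÷ 17982 → 0 full blocks, remainder 1061.
Within the partial block the first minute is 1800 frames and each further minute 1798, so 0 further minute boundaries passed. Total skipped labels = 18 × 0 + 2 × 0 = 0.
Non-drop label index = 1061 + 0 = 1061; at 30 labels/s that is 00:00:35:11, i.e. DF 00:00:35;11.

00:00:35;11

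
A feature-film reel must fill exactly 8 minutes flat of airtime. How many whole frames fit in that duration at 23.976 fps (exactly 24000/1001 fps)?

8 min = 480 s.
Frames = 480 × 24000/1001 = 11520000/1001 ≈ 11508.4915.
Complete frames: 11508.

11508 frames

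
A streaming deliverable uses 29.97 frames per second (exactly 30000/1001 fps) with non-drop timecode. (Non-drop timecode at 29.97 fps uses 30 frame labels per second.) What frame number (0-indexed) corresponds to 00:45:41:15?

Total seconds to the label: (0 × 3600 + 45 × 60 + 41) = 2741.
Frame index = 2741 × 30 + 15 = 82245.

frame 82245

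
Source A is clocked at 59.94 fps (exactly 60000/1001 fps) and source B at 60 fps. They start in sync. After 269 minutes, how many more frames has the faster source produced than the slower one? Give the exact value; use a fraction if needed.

968400/1001 frames

269 min = 16140 s.
A emits 60000/1001 × 16140 = 968400000/1001 frames; B emits 60 × 16140 = 968400.
Difference = 968400/1001 frames (≈ 967.4326); B is ahead of A.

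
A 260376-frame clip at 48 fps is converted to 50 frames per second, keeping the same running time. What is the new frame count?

Target frames = source frames × (target rate / source rate) = 260376 × (50)/(48) = 260376 × 25/24 = 271225.

271225 frames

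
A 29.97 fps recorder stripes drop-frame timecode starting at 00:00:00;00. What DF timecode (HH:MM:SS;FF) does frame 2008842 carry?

18:37:08;14

Ten DF minutes hold 17982 frames, so frame 2008842 lies in block 111 (frames 1996002–2013983) with 12840 frames into that block.
The block's first minute is 1800 frames and the rest 1798 each; 12840 frames reaches minute 7, so 111 × 18 + 7 × 2 = 2012 labels have been skipped so far.
Adding those back, label number 2008842 + 2012 = 2010854 at 30 labels/s is 67028 s + 14 f = 18 h 37 min 8 s frame 14, i.e. 18:37:08;14.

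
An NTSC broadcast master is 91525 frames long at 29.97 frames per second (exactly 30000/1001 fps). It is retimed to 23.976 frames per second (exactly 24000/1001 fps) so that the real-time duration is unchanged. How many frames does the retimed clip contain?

Target frames = source frames × (target rate / source rate) = 91525 × (24000/1001)/(30000/1001) = 91525 × 4/5 = 73220.

73220 frames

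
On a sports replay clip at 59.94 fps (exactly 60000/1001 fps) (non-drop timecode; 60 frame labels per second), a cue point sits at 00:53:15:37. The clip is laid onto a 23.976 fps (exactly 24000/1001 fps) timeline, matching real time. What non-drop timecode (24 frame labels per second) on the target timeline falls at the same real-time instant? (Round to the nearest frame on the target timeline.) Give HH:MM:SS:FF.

Source frame index: (0×3600 + 53×60 + 15) × 60 + 37 = 191737.
Real time: 191737 / (60000/1001) = 191928737/60000 s.
Target frame: (191928737/60000) × (24000/1001) = 383474/5 ≈ 76694.800 → 76695.
At 24 labels/s: frame 76695 → 00:53:15:15.

00:53:15:15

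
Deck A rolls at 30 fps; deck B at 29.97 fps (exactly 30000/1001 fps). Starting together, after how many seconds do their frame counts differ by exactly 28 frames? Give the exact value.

The gap grows by |30000/1001 − 30| = 30/1001 frames per second.
Time for a 28-frame gap: 28 ÷ (30/1001) = 14014/15 s.

14014/15 seconds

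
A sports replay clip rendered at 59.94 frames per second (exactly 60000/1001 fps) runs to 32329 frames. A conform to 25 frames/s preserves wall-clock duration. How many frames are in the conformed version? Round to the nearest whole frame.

Frames at target rate = 32329 × (25) / (60000/1001) = 32361329/2400 ≈ 13483.887.
Nearest whole frame: 13484.

13484 frames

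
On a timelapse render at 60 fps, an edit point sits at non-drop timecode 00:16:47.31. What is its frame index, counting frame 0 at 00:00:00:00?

Total seconds to the label: (0 × 3600 + 16 × 60 + 47) = 1007.
Frame index = 1007 × 60 + 31 = 60451.

60451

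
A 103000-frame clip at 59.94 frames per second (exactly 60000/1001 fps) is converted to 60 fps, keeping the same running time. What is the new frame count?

Target frames = source frames × (target rate / source rate) = 103000 × (60)/(60000/1001) = 103000 × 1001/1000 = 103103.

103103 frames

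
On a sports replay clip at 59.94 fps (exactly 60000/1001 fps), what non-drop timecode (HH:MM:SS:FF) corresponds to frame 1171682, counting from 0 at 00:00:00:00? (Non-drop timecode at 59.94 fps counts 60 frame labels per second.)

1171682 ÷ 60 = 19528 full seconds, remainder 2 frames.
19528 s = 5 h 25 min 28 s.
Timecode: 05:25:28:02.

05:25:28:02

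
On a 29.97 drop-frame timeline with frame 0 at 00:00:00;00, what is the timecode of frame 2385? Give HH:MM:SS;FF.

00:01:19;17

Ten DF minutes hold 17982 frames, so frame 2385 lies in block 0 (frames 0–17981) with 2385 frames into that block.
The block's first minute is 1800 frames and the rest 1798 each; 2385 frames reaches minute 1, so 0 × 18 + 1 × 2 = 2 labels have been skipped so far.
Adding those back, label number 2385 + 2 = 2387 at 30 labels/s is 79 s + 17 f = 0 h 1 min 19 s frame 17, i.e. 00:01:19;17.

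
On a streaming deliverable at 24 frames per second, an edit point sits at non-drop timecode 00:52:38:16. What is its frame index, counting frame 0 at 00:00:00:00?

Total seconds to the label: (0 × 3600 + 52 × 60 + 38) = 3158.
Frame index = 3158 × 24 + 16 = 75808.

75808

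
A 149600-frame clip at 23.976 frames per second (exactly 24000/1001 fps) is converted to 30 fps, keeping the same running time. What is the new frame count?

Target frames = source frames × (target rate / source rate) = 149600 × (30)/(24000/1001) = 149600 × 1001/800 = 187187.

187187 frames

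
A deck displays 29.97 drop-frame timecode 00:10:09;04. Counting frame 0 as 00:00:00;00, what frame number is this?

18256

Complete 10-minute blocks: 1, each 17982 frames → 17982.
Remaining 0 whole minutes in the current block: 0 frames.
Within the current minute: 9 × 30 + 4 = 274. Total = 17982 + 0 + 274 = 18256.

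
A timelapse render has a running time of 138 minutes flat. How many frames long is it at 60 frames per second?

496800 frames

138 min = 8280 s.
Frames = 8280 × 60 = 496800.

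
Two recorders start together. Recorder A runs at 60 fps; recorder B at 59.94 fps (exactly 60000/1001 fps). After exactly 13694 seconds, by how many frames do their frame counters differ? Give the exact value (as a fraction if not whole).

A emits 60 × 13694 = 821640 frames; B emits 60000/1001 × 13694 = 821640000/1001.
Difference = 821640/1001 frames (≈ 820.8192); B is behind A.

821640/1001 frames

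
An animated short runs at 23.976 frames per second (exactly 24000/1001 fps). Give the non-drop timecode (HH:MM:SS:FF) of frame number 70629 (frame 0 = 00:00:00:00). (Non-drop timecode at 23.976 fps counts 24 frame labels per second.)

70629 ÷ 24 = 2942 full seconds, remainder 21 frames.
2942 s = 0 h 49 min 2 s.
Timecode: 00:49:02:21.

00:49:02:21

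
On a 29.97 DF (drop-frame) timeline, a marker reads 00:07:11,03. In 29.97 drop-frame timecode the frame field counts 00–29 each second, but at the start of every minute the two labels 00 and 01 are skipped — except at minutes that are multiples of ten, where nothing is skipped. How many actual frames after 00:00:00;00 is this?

Complete 10-minute blocks: 0, each 17982 frames → 0.
Remaining 7 whole minutes in the current block: 1800 + 6 × 1798 = 12588 frames.
Within the current minute: 11 × 30 + 3 − 2 = 331 (labels ;00/;01 skipped at this minute). Total = 0 + 12588 + 331 = 12919.

12919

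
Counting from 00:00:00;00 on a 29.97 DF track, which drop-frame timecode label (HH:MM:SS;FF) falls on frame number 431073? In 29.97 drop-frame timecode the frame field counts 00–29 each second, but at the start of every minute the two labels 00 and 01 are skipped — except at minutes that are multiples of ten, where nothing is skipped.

03:59:43;15

Each 10-minute DF block holds 10 × 60 × 30 − 9 × 2 = 17982 frames. 431073 ÷ 17982 → 23 full blocks, remainder 17487.
Within the partial block the first minute is 1800 frames and each further minute 1798, so 9 further minute boundaries passed. Total skipped labels = 18 × 23 + 2 × 9 = 432.
Non-drop label index = 431073 + 432 = 431505; at 30 labels/s that is 03:59:43:15, i.e. DF 03:59:43;15.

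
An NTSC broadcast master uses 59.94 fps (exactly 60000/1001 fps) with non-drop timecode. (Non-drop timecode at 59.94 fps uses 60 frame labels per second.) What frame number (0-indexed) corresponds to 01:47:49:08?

388148

Total seconds to the label: (1 × 3600 + 47 × 60 + 49) = 6469.
Frame index = 6469 × 60 + 8 = 388148.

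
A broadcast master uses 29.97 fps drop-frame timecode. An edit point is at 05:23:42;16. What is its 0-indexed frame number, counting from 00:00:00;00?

582094

Complete 10-minute blocks: 32, each 17982 frames → 575424.
Remaining 3 whole minutes in the current block: 1800 + 2 × 1798 = 5396 frames.
Within the current minute: 42 × 30 + 16 − 2 = 1274 (labels ;00/;01 skipped at this minute). Total = 575424 + 5396 + 1274 = 582094.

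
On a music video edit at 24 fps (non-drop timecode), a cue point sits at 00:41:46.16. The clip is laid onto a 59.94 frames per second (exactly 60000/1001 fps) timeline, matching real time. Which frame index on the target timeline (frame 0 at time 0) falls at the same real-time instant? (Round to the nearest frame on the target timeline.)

frame 150250

Source frame index: (0×3600 + 41×60 + 46) × 24 + 16 = 60160.
Real time: 60160 / (24) = 7520/3 s.
Target frame: (7520/3) × (60000/1001) = 150400000/1001 ≈ 150249.750 → 150250.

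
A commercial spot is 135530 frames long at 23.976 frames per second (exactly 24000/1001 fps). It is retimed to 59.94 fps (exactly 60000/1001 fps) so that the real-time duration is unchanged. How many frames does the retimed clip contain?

Frames at target rate = 135530 × (60000/1001) / (24000/1001) = 338825.

338825 frames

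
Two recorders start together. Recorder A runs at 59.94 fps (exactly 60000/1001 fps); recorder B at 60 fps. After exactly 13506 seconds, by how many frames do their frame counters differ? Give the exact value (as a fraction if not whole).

A emits 60000/1001 × 13506 = 810360000/1001 frames; B emits 60 × 13506 = 810360.
Difference = 810360/1001 frames (≈ 809.5504); B is ahead of A.

810360/1001 frames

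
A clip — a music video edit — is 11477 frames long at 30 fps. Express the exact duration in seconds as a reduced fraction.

Running time = 11477 ÷ (30) = 11477 × 1/30 = 11477/30 s.

11477/30 seconds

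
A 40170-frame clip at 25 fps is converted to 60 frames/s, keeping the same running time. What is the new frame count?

96408 frames

Target frames = source frames × (target rate / source rate) = 40170 × (60)/(25) = 40170 × 12/5 = 96408.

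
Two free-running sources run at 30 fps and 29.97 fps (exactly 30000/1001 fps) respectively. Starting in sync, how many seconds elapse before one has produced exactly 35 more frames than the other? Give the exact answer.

The gap grows by |30000/1001 − 30| = 30/1001 frames per second.
Time for a 35-frame gap: 35 ÷ (30/1001) = 7007/6 s.

7007/6 seconds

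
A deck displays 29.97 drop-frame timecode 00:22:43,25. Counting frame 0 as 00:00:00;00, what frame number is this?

40875

Complete 10-minute blocks: 2, each 17982 frames → 35964.
Remaining 2 whole minutes in the current block: 1800 + 1 × 1798 = 3598 frames.
Within the current minute: 43 × 30 + 25 − 2 = 1313 (labels ;00/;01 skipped at this minute). Total = 35964 + 3598 + 1313 = 40875.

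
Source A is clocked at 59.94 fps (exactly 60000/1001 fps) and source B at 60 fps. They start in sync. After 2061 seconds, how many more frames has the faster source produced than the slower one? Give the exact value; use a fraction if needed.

A emits 60000/1001 × 2061 = 123660000/1001 frames; B emits 60 × 2061 = 123660.
Difference = 123660/1001 frames (≈ 123.5365); B is ahead of A.

123660/1001 frames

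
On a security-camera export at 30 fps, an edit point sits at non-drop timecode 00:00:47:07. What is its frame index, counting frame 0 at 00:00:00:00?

frame 1417

Total seconds to the label: (0 × 3600 + 0 × 60 + 47) = 47.
Frame index = 47 × 30 + 7 = 1417.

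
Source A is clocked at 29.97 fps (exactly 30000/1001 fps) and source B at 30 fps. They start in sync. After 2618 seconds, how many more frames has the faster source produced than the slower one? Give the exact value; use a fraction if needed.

A emits 30000/1001 × 2618 = 1020000/13 frames; B emits 30 × 2618 = 78540.
Difference = 1020/13 frames (≈ 78.4615); B is ahead of A.

1020/13 frames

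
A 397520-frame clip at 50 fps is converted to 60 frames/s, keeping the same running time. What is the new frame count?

477024 frames

Frames at target rate = 397520 × (60) / (50) = 477024.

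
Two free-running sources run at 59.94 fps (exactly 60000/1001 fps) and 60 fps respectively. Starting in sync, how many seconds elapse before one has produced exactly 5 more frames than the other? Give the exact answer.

The gap grows by |60 − 60000/1001| = 60/1001 frames per second.
Time for a 5-frame gap: 5 ÷ (60/1001) = 1001/12 s.

1001/12 seconds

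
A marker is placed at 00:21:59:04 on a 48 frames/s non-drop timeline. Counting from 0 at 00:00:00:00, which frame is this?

Total seconds to the label: (0 × 3600 + 21 × 60 + 59) = 1319.
Frame index = 1319 × 48 + 4 = 63316.

63316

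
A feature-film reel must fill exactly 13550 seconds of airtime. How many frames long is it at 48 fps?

650400 frames

Frames = 13550 × 48 = 650400.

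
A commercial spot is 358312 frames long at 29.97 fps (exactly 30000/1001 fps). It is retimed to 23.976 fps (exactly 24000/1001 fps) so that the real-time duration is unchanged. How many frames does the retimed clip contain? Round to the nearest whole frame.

286650 frames

Frames at target rate = 358312 × (24000/1001) / (30000/1001) = 1433248/5 ≈ 286649.600.
Nearest whole frame: 286650.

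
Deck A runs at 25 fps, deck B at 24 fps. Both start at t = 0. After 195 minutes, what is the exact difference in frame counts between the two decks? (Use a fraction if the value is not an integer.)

11700 frames

195 min = 11700 s.
A emits 25 × 11700 = 292500 frames; B emits 24 × 11700 = 280800.
Difference = 11700 frames; B is behind A.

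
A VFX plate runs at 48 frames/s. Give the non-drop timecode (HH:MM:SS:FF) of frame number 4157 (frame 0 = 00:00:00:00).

00:01:26:29

4157 ÷ 48 = 86 full seconds, remainder 29 frames.
86 s = 0 h 1 min 26 s.
Timecode: 00:01:26:29.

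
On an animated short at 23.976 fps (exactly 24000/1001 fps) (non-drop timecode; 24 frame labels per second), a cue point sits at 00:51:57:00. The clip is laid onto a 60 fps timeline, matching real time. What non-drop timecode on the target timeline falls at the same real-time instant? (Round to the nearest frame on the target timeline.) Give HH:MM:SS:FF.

00:52:00:07

Source frame index: (0×3600 + 51×60 + 57) × 24 + 0 = 74808.
Real time: 74808 / (24000/1001) = 3120117/1000 s.
Target frame: (3120117/1000) × (60) = 9360351/50 ≈ 187207.020 → 187207.
At 60 labels/s: frame 187207 → 00:52:00:07.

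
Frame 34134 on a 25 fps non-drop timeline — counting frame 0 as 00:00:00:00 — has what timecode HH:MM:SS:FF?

00:22:45:09

34134 ÷ 25 = 1365 full seconds, remainder 9 frames.
1365 s = 0 h 22 min 45 s.
Timecode: 00:22:45:09.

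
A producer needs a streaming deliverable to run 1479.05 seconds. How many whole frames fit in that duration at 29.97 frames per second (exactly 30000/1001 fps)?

44327 frames

Frames = 1479.05 × 30000/1001 = 44371500/1001 ≈ 44327.1728.
Complete frames: 44327.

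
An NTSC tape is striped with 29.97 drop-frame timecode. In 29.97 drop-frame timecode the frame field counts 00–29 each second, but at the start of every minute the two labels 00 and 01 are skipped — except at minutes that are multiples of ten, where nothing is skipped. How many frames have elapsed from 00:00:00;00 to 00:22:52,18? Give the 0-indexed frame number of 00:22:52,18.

41138

Complete 10-minute blocks: 2, each 17982 frames → 35964.
Remaining 2 whole minutes in the current block: 1800 + 1 × 1798 = 3598 frames.
Within the current minute: 52 × 30 + 18 − 2 = 1576 (labels ;00/;01 skipped at this minute). Total = 35964 + 3598 + 1576 = 41138.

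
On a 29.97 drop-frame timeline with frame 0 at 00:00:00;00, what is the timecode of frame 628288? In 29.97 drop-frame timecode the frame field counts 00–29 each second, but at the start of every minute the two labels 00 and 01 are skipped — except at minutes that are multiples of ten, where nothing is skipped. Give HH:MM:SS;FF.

Each 10-minute DF block holds 10 × 60 × 30 − 9 × 2 = 17982 frames. 628288 ÷ 17982 → 34 full blocks, remainder 16900.
Within the partial block the first minute is 1800 frames and each further minute 1798, so 9 further minute boundaries passed. Total skipped labels = 18 × 34 + 2 × 9 = 630.
Non-drop label index = 628288 + 630 = 628918; at 30 labels/s that is 05:49:23:28, i.e. DF 05:49:23;28.

05:49:23;28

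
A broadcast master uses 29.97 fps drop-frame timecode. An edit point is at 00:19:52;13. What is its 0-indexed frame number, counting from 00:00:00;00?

35737

As if non-drop at 30 labels/s: (0 × 3600 + 19 × 60 + 52) × 30 + 13 = 35773.
Minute boundaries passed: 19; those not divisible by 10: 19 − 1 = 18; dropped labels = 2 × 18 = 36.
Actual frame index = 35773 − 36 = 35737.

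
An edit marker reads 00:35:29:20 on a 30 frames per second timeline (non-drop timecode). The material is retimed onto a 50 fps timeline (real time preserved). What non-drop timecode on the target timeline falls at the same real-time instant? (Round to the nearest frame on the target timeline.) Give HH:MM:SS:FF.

Source frame index: (0×3600 + 35×60 + 29) × 30 + 20 = 63890.
Real time: 63890 / (30) = 6389/3 s.
Target frame: (6389/3) × (50) = 319450/3 ≈ 106483.333 → 106483.
At 50 labels/s: frame 106483 → 00:35:29:33.

00:35:29:33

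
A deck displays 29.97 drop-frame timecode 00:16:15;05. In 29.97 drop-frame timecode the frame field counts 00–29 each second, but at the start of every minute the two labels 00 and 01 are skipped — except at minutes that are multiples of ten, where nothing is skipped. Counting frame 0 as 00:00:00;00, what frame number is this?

29225

Complete 10-minute blocks: 1, each 17982 frames → 17982.
Remaining 6 whole minutes in the current block: 1800 + 5 × 1798 = 10790 frames.
Within the current minute: 15 × 30 + 5 − 2 = 453 (labels ;00/;01 skipped at this minute). Total = 17982 + 10790 + 453 = 29225.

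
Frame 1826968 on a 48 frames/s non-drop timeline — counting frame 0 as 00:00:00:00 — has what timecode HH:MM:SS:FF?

10:34:21:40

1826968 ÷ 48 = 38061 full seconds, remainder 40 frames.
38061 s = 10 h 34 min 21 s.
Timecode: 10:34:21:40.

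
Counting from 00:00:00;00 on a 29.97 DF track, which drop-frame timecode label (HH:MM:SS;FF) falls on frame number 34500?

00:19:11;06

Each 10-minute DF block holds 10 × 60 × 30 − 9 × 2 = 17982 frames. 34500 ÷ 17982 → 1 full block, remainder 16518.
Within the partial block the first minute is 1800 frames and each further minute 1798, so 9 further minute boundaries passed. Total skipped labels = 18 × 1 + 2 × 9 = 36.
Non-drop label index = 34500 + 36 = 34536; at 30 labels/s that is 00:19:11:06, i.e. DF 00:19:11;06.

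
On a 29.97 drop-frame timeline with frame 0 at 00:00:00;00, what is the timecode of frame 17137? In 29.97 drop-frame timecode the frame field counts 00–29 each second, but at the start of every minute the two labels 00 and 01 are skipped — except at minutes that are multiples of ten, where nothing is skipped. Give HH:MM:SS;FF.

Each 10-minute DF block holds 10 × 60 × 30 − 9 × 2 = 17982 frames. 17137 ÷ 17982 → 0 full blocks, remainder 17137.
Within the partial block the first minute is 1800 frames and each further minute 1798, so 9 further minute boundaries passed. Total skipped labels = 18 × 0 + 2 × 9 = 18.
Non-drop label index = 17137 + 18 = 17155; at 30 labels/s that is 00:09:31:25, i.e. DF 00:09:31;25.

00:09:31;25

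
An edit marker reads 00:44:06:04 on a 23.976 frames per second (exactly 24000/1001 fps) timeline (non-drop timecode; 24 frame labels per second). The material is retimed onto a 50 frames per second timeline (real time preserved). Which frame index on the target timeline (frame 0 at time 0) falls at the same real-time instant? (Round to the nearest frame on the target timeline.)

Source frame index: (0×3600 + 44×60 + 6) × 24 + 4 = 63508.
Real time: 63508 / (24000/1001) = 15892877/6000 s.
Target frame: (15892877/6000) × (50) = 15892877/120 ≈ 132440.642 → 132441.

frame 132441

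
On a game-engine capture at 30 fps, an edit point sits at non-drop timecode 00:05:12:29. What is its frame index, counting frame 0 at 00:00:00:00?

Total seconds to the label: (0 × 3600 + 5 × 60 + 12) = 312.
Frame index = 312 × 30 + 29 = 9389.

9389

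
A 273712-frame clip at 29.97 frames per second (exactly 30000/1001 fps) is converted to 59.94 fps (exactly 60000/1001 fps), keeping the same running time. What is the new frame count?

Frames at target rate = 273712 × (60000/1001) / (30000/1001) = 547424.

547424 frames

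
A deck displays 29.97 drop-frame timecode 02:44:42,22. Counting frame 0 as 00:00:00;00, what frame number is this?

296186

As if non-drop at 30 labels/s: (2 × 3600 + 44 × 60 + 42) × 30 + 22 = 296482.
Minute boundaries passed: 164; those not divisible by 10: 164 − 16 = 148; dropped labels = 2 × 148 = 296.
Actual frame index = 296482 − 296 = 296186.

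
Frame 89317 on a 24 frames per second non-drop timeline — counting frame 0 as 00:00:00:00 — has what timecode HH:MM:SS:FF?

01:02:01:13

89317 ÷ 24 = 3721 full seconds, remainder 13 frames.
3721 s = 1 h 2 min 1 s.
Timecode: 01:02:01:13.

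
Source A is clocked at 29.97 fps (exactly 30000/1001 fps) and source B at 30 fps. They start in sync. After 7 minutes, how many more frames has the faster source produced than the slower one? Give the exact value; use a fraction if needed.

7 min = 420 s.
A emits 30000/1001 × 420 = 1800000/143 frames; B emits 30 × 420 = 12600.
Difference = 1800/143 frames (≈ 12.5874); B is ahead of A.

1800/143 frames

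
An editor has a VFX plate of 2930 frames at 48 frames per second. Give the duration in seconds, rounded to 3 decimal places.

61.042 seconds

Running time = 2930 × 1/48 = 1465/24 s ≈ 61.042 s.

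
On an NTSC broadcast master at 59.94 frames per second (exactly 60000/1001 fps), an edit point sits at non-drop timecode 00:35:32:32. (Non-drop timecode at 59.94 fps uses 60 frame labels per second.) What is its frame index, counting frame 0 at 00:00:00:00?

Total seconds to the label: (0 × 3600 + 35 × 60 + 32) = 2132.
Frame index = 2132 × 60 + 32 = 127952.

frame 127952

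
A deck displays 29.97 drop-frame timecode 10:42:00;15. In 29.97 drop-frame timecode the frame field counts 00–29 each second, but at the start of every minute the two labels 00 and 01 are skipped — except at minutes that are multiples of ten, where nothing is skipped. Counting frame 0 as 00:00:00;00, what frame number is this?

1154459

As if non-drop at 30 labels/s: (10 × 3600 + 42 × 60 + 0) × 30 + 15 = 1155615.
Minute boundaries passed: 642; those not divisible by 10: 642 − 64 = 578; dropped labels = 2 × 578 = 1156.
Actual frame index = 1155615 − 1156 = 1154459.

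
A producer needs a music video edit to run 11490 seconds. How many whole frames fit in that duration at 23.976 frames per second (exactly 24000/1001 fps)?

Frames = 11490 × 24000/1001 = 275760000/1001 ≈ 275484.5155.
Complete frames: 275484.

275484 frames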